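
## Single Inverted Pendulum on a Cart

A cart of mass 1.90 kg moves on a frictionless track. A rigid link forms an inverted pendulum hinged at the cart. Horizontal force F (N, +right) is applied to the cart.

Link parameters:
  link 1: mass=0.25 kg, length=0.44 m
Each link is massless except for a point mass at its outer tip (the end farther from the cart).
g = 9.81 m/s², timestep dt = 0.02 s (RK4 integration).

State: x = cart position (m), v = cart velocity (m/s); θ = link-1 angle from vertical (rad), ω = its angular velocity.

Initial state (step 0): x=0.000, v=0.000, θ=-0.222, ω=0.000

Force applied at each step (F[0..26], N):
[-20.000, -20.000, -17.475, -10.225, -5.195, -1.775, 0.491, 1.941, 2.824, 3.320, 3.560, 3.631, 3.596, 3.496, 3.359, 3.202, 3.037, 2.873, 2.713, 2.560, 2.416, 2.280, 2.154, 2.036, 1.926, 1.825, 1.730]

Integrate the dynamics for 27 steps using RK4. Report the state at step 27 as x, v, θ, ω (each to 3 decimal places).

apply F[0]=-20.000 → step 1: x=-0.002, v=-0.204, θ=-0.218, ω=0.354
apply F[1]=-20.000 → step 2: x=-0.008, v=-0.408, θ=-0.208, ω=0.713
apply F[2]=-17.475 → step 3: x=-0.018, v=-0.586, θ=-0.190, ω=1.021
apply F[3]=-10.225 → step 4: x=-0.031, v=-0.689, θ=-0.169, ω=1.172
apply F[4]=-5.195 → step 5: x=-0.045, v=-0.740, θ=-0.145, ω=1.216
apply F[5]=-1.775 → step 6: x=-0.060, v=-0.755, θ=-0.121, ω=1.192
apply F[6]=+0.491 → step 7: x=-0.075, v=-0.747, θ=-0.098, ω=1.126
apply F[7]=+1.941 → step 8: x=-0.090, v=-0.725, θ=-0.076, ω=1.036
apply F[8]=+2.824 → step 9: x=-0.104, v=-0.694, θ=-0.056, ω=0.936
apply F[9]=+3.320 → step 10: x=-0.118, v=-0.657, θ=-0.039, ω=0.833
apply F[10]=+3.560 → step 11: x=-0.130, v=-0.619, θ=-0.023, ω=0.732
apply F[11]=+3.631 → step 12: x=-0.142, v=-0.581, θ=-0.009, ω=0.638
apply F[12]=+3.596 → step 13: x=-0.153, v=-0.543, θ=0.003, ω=0.550
apply F[13]=+3.496 → step 14: x=-0.164, v=-0.506, θ=0.013, ω=0.470
apply F[14]=+3.359 → step 15: x=-0.174, v=-0.471, θ=0.022, ω=0.399
apply F[15]=+3.202 → step 16: x=-0.183, v=-0.438, θ=0.029, ω=0.335
apply F[16]=+3.037 → step 17: x=-0.191, v=-0.407, θ=0.035, ω=0.278
apply F[17]=+2.873 → step 18: x=-0.199, v=-0.378, θ=0.040, ω=0.229
apply F[18]=+2.713 → step 19: x=-0.206, v=-0.350, θ=0.044, ω=0.185
apply F[19]=+2.560 → step 20: x=-0.213, v=-0.324, θ=0.048, ω=0.147
apply F[20]=+2.416 → step 21: x=-0.219, v=-0.300, θ=0.050, ω=0.114
apply F[21]=+2.280 → step 22: x=-0.225, v=-0.278, θ=0.052, ω=0.085
apply F[22]=+2.154 → step 23: x=-0.231, v=-0.256, θ=0.054, ω=0.061
apply F[23]=+2.036 → step 24: x=-0.235, v=-0.236, θ=0.055, ω=0.039
apply F[24]=+1.926 → step 25: x=-0.240, v=-0.217, θ=0.055, ω=0.021
apply F[25]=+1.825 → step 26: x=-0.244, v=-0.200, θ=0.055, ω=0.005
apply F[26]=+1.730 → step 27: x=-0.248, v=-0.183, θ=0.055, ω=-0.008

Answer: x=-0.248, v=-0.183, θ=0.055, ω=-0.008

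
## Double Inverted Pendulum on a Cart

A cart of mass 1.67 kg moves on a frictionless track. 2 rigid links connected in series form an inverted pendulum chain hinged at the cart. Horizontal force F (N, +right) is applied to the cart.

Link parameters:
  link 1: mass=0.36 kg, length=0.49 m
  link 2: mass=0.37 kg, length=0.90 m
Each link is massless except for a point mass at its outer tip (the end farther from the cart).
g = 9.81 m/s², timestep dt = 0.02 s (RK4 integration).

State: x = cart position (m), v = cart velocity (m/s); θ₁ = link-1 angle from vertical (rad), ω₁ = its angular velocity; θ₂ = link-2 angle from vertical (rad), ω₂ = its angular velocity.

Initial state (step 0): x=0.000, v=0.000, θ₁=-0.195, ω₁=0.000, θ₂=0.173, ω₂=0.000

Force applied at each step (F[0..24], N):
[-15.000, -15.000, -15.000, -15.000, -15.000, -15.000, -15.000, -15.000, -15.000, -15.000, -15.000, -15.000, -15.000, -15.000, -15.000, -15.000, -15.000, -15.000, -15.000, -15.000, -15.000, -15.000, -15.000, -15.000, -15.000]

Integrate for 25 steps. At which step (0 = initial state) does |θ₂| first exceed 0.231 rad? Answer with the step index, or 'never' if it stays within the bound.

Answer: 7

Derivation:
apply F[0]=-15.000 → step 1: x=-0.002, v=-0.163, θ₁=-0.194, ω₁=0.110, θ₂=0.175, ω₂=0.160
apply F[1]=-15.000 → step 2: x=-0.007, v=-0.326, θ₁=-0.191, ω₁=0.222, θ₂=0.179, ω₂=0.320
apply F[2]=-15.000 → step 3: x=-0.015, v=-0.490, θ₁=-0.185, ω₁=0.338, θ₂=0.187, ω₂=0.479
apply F[3]=-15.000 → step 4: x=-0.026, v=-0.654, θ₁=-0.177, ω₁=0.461, θ₂=0.199, ω₂=0.637
apply F[4]=-15.000 → step 5: x=-0.041, v=-0.820, θ₁=-0.167, ω₁=0.594, θ₂=0.213, ω₂=0.794
apply F[5]=-15.000 → step 6: x=-0.059, v=-0.987, θ₁=-0.153, ω₁=0.738, θ₂=0.230, ω₂=0.948
apply F[6]=-15.000 → step 7: x=-0.080, v=-1.155, θ₁=-0.137, ω₁=0.898, θ₂=0.251, ω₂=1.098
apply F[7]=-15.000 → step 8: x=-0.105, v=-1.325, θ₁=-0.117, ω₁=1.077, θ₂=0.274, ω₂=1.243
apply F[8]=-15.000 → step 9: x=-0.133, v=-1.498, θ₁=-0.094, ω₁=1.277, θ₂=0.300, ω₂=1.382
apply F[9]=-15.000 → step 10: x=-0.165, v=-1.672, θ₁=-0.066, ω₁=1.503, θ₂=0.329, ω₂=1.512
apply F[10]=-15.000 → step 11: x=-0.200, v=-1.849, θ₁=-0.033, ω₁=1.758, θ₂=0.361, ω₂=1.631
apply F[11]=-15.000 → step 12: x=-0.239, v=-2.027, θ₁=0.005, ω₁=2.047, θ₂=0.395, ω₂=1.735
apply F[12]=-15.000 → step 13: x=-0.281, v=-2.208, θ₁=0.049, ω₁=2.374, θ₂=0.430, ω₂=1.822
apply F[13]=-15.000 → step 14: x=-0.327, v=-2.390, θ₁=0.100, ω₁=2.742, θ₂=0.467, ω₂=1.886
apply F[14]=-15.000 → step 15: x=-0.377, v=-2.573, θ₁=0.159, ω₁=3.152, θ₂=0.505, ω₂=1.925
apply F[15]=-15.000 → step 16: x=-0.430, v=-2.753, θ₁=0.226, ω₁=3.605, θ₂=0.544, ω₂=1.935
apply F[16]=-15.000 → step 17: x=-0.487, v=-2.929, θ₁=0.303, ω₁=4.094, θ₂=0.583, ω₂=1.914
apply F[17]=-15.000 → step 18: x=-0.547, v=-3.096, θ₁=0.390, ω₁=4.610, θ₂=0.620, ω₂=1.867
apply F[18]=-15.000 → step 19: x=-0.611, v=-3.249, θ₁=0.488, ω₁=5.133, θ₂=0.657, ω₂=1.803
apply F[19]=-15.000 → step 20: x=-0.677, v=-3.381, θ₁=0.595, ω₁=5.636, θ₂=0.693, ω₂=1.740
apply F[20]=-15.000 → step 21: x=-0.746, v=-3.488, θ₁=0.713, ω₁=6.088, θ₂=0.727, ω₂=1.707
apply F[21]=-15.000 → step 22: x=-0.817, v=-3.568, θ₁=0.838, ω₁=6.460, θ₂=0.761, ω₂=1.730
apply F[22]=-15.000 → step 23: x=-0.888, v=-3.620, θ₁=0.971, ω₁=6.737, θ₂=0.797, ω₂=1.835
apply F[23]=-15.000 → step 24: x=-0.961, v=-3.650, θ₁=1.107, ω₁=6.918, θ₂=0.835, ω₂=2.033
apply F[24]=-15.000 → step 25: x=-1.034, v=-3.664, θ₁=1.247, ω₁=7.013, θ₂=0.879, ω₂=2.326
|θ₂| = 0.251 > 0.231 first at step 7.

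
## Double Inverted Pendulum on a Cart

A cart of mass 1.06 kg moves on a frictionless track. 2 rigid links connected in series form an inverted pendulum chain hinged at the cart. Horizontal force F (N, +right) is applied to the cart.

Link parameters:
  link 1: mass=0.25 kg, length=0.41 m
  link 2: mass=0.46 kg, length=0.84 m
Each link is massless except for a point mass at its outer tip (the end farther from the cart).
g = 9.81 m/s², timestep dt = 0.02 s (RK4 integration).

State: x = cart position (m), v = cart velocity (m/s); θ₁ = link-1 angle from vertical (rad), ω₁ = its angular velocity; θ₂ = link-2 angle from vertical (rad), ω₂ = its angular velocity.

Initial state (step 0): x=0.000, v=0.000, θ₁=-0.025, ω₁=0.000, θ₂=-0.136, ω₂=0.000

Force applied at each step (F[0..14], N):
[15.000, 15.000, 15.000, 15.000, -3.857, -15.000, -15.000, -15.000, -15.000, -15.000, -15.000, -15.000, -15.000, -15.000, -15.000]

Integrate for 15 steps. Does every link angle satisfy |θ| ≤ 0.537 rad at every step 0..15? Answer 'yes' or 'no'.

Answer: yes

Derivation:
apply F[0]=+15.000 → step 1: x=0.003, v=0.286, θ₁=-0.031, ω₁=-0.622, θ₂=-0.137, ω₂=-0.068
apply F[1]=+15.000 → step 2: x=0.011, v=0.574, θ₁=-0.050, ω₁=-1.266, θ₂=-0.139, ω₂=-0.125
apply F[2]=+15.000 → step 3: x=0.026, v=0.864, θ₁=-0.082, ω₁=-1.950, θ₂=-0.142, ω₂=-0.164
apply F[3]=+15.000 → step 4: x=0.046, v=1.155, θ₁=-0.128, ω₁=-2.684, θ₂=-0.145, ω₂=-0.181
apply F[4]=-3.857 → step 5: x=0.069, v=1.097, θ₁=-0.181, ω₁=-2.624, θ₂=-0.149, ω₂=-0.177
apply F[5]=-15.000 → step 6: x=0.088, v=0.841, θ₁=-0.229, ω₁=-2.160, θ₂=-0.152, ω₂=-0.140
apply F[6]=-15.000 → step 7: x=0.102, v=0.594, θ₁=-0.268, ω₁=-1.786, θ₂=-0.154, ω₂=-0.070
apply F[7]=-15.000 → step 8: x=0.112, v=0.353, θ₁=-0.301, ω₁=-1.490, θ₂=-0.154, ω₂=0.030
apply F[8]=-15.000 → step 9: x=0.116, v=0.119, θ₁=-0.328, ω₁=-1.259, θ₂=-0.153, ω₂=0.157
apply F[9]=-15.000 → step 10: x=0.116, v=-0.112, θ₁=-0.352, ω₁=-1.083, θ₂=-0.148, ω₂=0.306
apply F[10]=-15.000 → step 11: x=0.112, v=-0.340, θ₁=-0.372, ω₁=-0.954, θ₂=-0.140, ω₂=0.477
apply F[11]=-15.000 → step 12: x=0.103, v=-0.565, θ₁=-0.390, ω₁=-0.864, θ₂=-0.129, ω₂=0.667
apply F[12]=-15.000 → step 13: x=0.089, v=-0.790, θ₁=-0.407, ω₁=-0.806, θ₂=-0.113, ω₂=0.875
apply F[13]=-15.000 → step 14: x=0.071, v=-1.014, θ₁=-0.423, ω₁=-0.774, θ₂=-0.094, ω₂=1.100
apply F[14]=-15.000 → step 15: x=0.049, v=-1.239, θ₁=-0.438, ω₁=-0.760, θ₂=-0.069, ω₂=1.339
Max |angle| over trajectory = 0.438 rad; bound = 0.537 → within bound.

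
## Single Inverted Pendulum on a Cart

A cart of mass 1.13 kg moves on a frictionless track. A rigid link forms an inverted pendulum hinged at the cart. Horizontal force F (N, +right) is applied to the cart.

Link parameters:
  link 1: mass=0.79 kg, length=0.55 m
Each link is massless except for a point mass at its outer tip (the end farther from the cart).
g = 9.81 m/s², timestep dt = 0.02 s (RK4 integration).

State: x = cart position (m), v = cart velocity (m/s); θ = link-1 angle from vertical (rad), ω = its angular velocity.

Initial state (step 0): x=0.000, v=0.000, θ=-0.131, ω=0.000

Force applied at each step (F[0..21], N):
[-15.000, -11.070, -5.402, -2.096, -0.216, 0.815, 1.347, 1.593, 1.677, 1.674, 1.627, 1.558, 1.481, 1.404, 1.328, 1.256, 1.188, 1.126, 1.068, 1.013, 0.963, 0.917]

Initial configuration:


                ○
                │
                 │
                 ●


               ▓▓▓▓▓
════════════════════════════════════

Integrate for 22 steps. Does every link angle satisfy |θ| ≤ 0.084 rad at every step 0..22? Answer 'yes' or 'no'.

apply F[0]=-15.000 → step 1: x=-0.002, v=-0.245, θ=-0.127, ω=0.396
apply F[1]=-11.070 → step 2: x=-0.009, v=-0.423, θ=-0.116, ω=0.673
apply F[2]=-5.402 → step 3: x=-0.018, v=-0.503, θ=-0.102, ω=0.780
apply F[3]=-2.096 → step 4: x=-0.029, v=-0.528, θ=-0.086, ω=0.791
apply F[4]=-0.216 → step 5: x=-0.039, v=-0.521, θ=-0.071, ω=0.751
apply F[5]=+0.815 → step 6: x=-0.049, v=-0.499, θ=-0.056, ω=0.687
apply F[6]=+1.347 → step 7: x=-0.059, v=-0.468, θ=-0.043, ω=0.614
apply F[7]=+1.593 → step 8: x=-0.068, v=-0.435, θ=-0.032, ω=0.540
apply F[8]=+1.677 → step 9: x=-0.076, v=-0.402, θ=-0.022, ω=0.470
apply F[9]=+1.674 → step 10: x=-0.084, v=-0.370, θ=-0.013, ω=0.406
apply F[10]=+1.627 → step 11: x=-0.091, v=-0.340, θ=-0.006, ω=0.348
apply F[11]=+1.558 → step 12: x=-0.098, v=-0.312, θ=0.001, ω=0.296
apply F[12]=+1.481 → step 13: x=-0.104, v=-0.286, θ=0.006, ω=0.251
apply F[13]=+1.404 → step 14: x=-0.109, v=-0.262, θ=0.011, ω=0.211
apply F[14]=+1.328 → step 15: x=-0.114, v=-0.241, θ=0.015, ω=0.176
apply F[15]=+1.256 → step 16: x=-0.119, v=-0.221, θ=0.018, ω=0.146
apply F[16]=+1.188 → step 17: x=-0.123, v=-0.202, θ=0.021, ω=0.120
apply F[17]=+1.126 → step 18: x=-0.127, v=-0.186, θ=0.023, ω=0.097
apply F[18]=+1.068 → step 19: x=-0.131, v=-0.170, θ=0.025, ω=0.077
apply F[19]=+1.013 → step 20: x=-0.134, v=-0.155, θ=0.026, ω=0.059
apply F[20]=+0.963 → step 21: x=-0.137, v=-0.142, θ=0.027, ω=0.045
apply F[21]=+0.917 → step 22: x=-0.139, v=-0.130, θ=0.028, ω=0.032
Max |angle| over trajectory = 0.131 rad; bound = 0.084 → exceeded.

Answer: no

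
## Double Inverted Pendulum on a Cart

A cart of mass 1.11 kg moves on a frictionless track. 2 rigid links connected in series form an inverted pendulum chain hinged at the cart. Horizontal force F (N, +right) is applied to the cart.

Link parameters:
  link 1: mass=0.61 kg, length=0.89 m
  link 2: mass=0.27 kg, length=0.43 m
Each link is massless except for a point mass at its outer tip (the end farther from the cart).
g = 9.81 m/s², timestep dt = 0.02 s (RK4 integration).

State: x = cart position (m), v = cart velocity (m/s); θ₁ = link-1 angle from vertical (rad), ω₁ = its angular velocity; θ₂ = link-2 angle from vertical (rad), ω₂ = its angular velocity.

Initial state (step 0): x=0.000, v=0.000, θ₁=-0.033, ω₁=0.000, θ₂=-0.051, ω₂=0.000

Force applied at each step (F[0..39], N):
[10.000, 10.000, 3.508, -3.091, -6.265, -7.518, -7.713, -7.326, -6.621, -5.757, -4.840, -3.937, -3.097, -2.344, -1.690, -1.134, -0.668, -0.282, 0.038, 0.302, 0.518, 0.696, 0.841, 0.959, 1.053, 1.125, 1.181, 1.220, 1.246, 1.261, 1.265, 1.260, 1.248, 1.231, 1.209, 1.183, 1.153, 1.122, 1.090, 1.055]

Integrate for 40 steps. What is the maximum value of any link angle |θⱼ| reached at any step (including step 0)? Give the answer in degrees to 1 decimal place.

Answer: 4.7°

Derivation:
apply F[0]=+10.000 → step 1: x=0.002, v=0.185, θ₁=-0.035, ω₁=-0.214, θ₂=-0.051, ω₂=-0.011
apply F[1]=+10.000 → step 2: x=0.007, v=0.371, θ₁=-0.042, ω₁=-0.430, θ₂=-0.051, ω₂=-0.019
apply F[2]=+3.508 → step 3: x=0.016, v=0.441, θ₁=-0.051, ω₁=-0.518, θ₂=-0.052, ω₂=-0.023
apply F[3]=-3.091 → step 4: x=0.024, v=0.394, θ₁=-0.061, ω₁=-0.478, θ₂=-0.052, ω₂=-0.020
apply F[4]=-6.265 → step 5: x=0.031, v=0.292, θ₁=-0.070, ω₁=-0.379, θ₂=-0.053, ω₂=-0.012
apply F[5]=-7.518 → step 6: x=0.035, v=0.168, θ₁=-0.076, ω₁=-0.258, θ₂=-0.053, ω₂=0.002
apply F[6]=-7.713 → step 7: x=0.037, v=0.041, θ₁=-0.080, ω₁=-0.136, θ₂=-0.053, ω₂=0.020
apply F[7]=-7.326 → step 8: x=0.037, v=-0.077, θ₁=-0.081, ω₁=-0.024, θ₂=-0.052, ω₂=0.039
apply F[8]=-6.621 → step 9: x=0.034, v=-0.184, θ₁=-0.081, ω₁=0.074, θ₂=-0.051, ω₂=0.060
apply F[9]=-5.757 → step 10: x=0.030, v=-0.274, θ₁=-0.079, ω₁=0.155, θ₂=-0.050, ω₂=0.080
apply F[10]=-4.840 → step 11: x=0.024, v=-0.349, θ₁=-0.075, ω₁=0.220, θ₂=-0.048, ω₂=0.099
apply F[11]=-3.937 → step 12: x=0.016, v=-0.409, θ₁=-0.070, ω₁=0.268, θ₂=-0.046, ω₂=0.116
apply F[12]=-3.097 → step 13: x=0.007, v=-0.454, θ₁=-0.064, ω₁=0.301, θ₂=-0.043, ω₂=0.131
apply F[13]=-2.344 → step 14: x=-0.002, v=-0.487, θ₁=-0.058, ω₁=0.323, θ₂=-0.040, ω₂=0.144
apply F[14]=-1.690 → step 15: x=-0.012, v=-0.509, θ₁=-0.052, ω₁=0.334, θ₂=-0.037, ω₂=0.155
apply F[15]=-1.134 → step 16: x=-0.022, v=-0.522, θ₁=-0.045, ω₁=0.337, θ₂=-0.034, ω₂=0.163
apply F[16]=-0.668 → step 17: x=-0.033, v=-0.528, θ₁=-0.038, ω₁=0.333, θ₂=-0.031, ω₂=0.169
apply F[17]=-0.282 → step 18: x=-0.043, v=-0.527, θ₁=-0.032, ω₁=0.324, θ₂=-0.027, ω₂=0.172
apply F[18]=+0.038 → step 19: x=-0.054, v=-0.522, θ₁=-0.025, ω₁=0.312, θ₂=-0.024, ω₂=0.174
apply F[19]=+0.302 → step 20: x=-0.064, v=-0.513, θ₁=-0.019, ω₁=0.297, θ₂=-0.021, ω₂=0.174
apply F[20]=+0.518 → step 21: x=-0.074, v=-0.502, θ₁=-0.013, ω₁=0.281, θ₂=-0.017, ω₂=0.172
apply F[21]=+0.696 → step 22: x=-0.084, v=-0.487, θ₁=-0.008, ω₁=0.263, θ₂=-0.014, ω₂=0.169
apply F[22]=+0.841 → step 23: x=-0.094, v=-0.471, θ₁=-0.003, ω₁=0.244, θ₂=-0.010, ω₂=0.165
apply F[23]=+0.959 → step 24: x=-0.103, v=-0.454, θ₁=0.002, ω₁=0.225, θ₂=-0.007, ω₂=0.160
apply F[24]=+1.053 → step 25: x=-0.112, v=-0.436, θ₁=0.006, ω₁=0.207, θ₂=-0.004, ω₂=0.153
apply F[25]=+1.125 → step 26: x=-0.120, v=-0.417, θ₁=0.010, ω₁=0.188, θ₂=-0.001, ω₂=0.146
apply F[26]=+1.181 → step 27: x=-0.129, v=-0.397, θ₁=0.014, ω₁=0.170, θ₂=0.002, ω₂=0.139
apply F[27]=+1.220 → step 28: x=-0.136, v=-0.378, θ₁=0.017, ω₁=0.153, θ₂=0.005, ω₂=0.131
apply F[28]=+1.246 → step 29: x=-0.144, v=-0.358, θ₁=0.020, ω₁=0.136, θ₂=0.007, ω₂=0.123
apply F[29]=+1.261 → step 30: x=-0.151, v=-0.339, θ₁=0.022, ω₁=0.120, θ₂=0.010, ω₂=0.115
apply F[30]=+1.265 → step 31: x=-0.157, v=-0.319, θ₁=0.025, ω₁=0.105, θ₂=0.012, ω₂=0.106
apply F[31]=+1.260 → step 32: x=-0.163, v=-0.301, θ₁=0.027, ω₁=0.091, θ₂=0.014, ω₂=0.098
apply F[32]=+1.248 → step 33: x=-0.169, v=-0.283, θ₁=0.028, ω₁=0.077, θ₂=0.016, ω₂=0.089
apply F[33]=+1.231 → step 34: x=-0.175, v=-0.265, θ₁=0.030, ω₁=0.065, θ₂=0.017, ω₂=0.081
apply F[34]=+1.209 → step 35: x=-0.180, v=-0.248, θ₁=0.031, ω₁=0.054, θ₂=0.019, ω₂=0.073
apply F[35]=+1.183 → step 36: x=-0.185, v=-0.231, θ₁=0.032, ω₁=0.043, θ₂=0.020, ω₂=0.066
apply F[36]=+1.153 → step 37: x=-0.189, v=-0.216, θ₁=0.033, ω₁=0.034, θ₂=0.022, ω₂=0.058
apply F[37]=+1.122 → step 38: x=-0.193, v=-0.200, θ₁=0.033, ω₁=0.025, θ₂=0.023, ω₂=0.051
apply F[38]=+1.090 → step 39: x=-0.197, v=-0.186, θ₁=0.034, ω₁=0.017, θ₂=0.024, ω₂=0.044
apply F[39]=+1.055 → step 40: x=-0.201, v=-0.172, θ₁=0.034, ω₁=0.010, θ₂=0.024, ω₂=0.038
Max |angle| over trajectory = 0.081 rad = 4.7°.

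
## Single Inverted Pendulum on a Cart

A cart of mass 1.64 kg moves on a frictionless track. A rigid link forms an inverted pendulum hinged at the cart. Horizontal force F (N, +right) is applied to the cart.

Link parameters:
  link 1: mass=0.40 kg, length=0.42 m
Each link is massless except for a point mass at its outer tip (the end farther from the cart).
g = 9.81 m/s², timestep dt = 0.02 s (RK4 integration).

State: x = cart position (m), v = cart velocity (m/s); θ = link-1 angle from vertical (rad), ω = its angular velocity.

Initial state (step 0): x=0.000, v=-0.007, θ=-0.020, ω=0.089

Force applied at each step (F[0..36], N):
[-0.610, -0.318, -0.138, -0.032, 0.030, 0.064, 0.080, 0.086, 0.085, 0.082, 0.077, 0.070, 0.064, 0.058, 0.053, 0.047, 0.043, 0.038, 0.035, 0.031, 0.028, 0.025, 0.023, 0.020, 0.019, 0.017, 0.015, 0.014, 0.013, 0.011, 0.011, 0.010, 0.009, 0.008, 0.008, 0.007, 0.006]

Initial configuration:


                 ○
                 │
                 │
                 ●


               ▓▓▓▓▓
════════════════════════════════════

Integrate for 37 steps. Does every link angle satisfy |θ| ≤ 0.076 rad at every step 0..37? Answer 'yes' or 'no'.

apply F[0]=-0.610 → step 1: x=-0.000, v=-0.014, θ=-0.018, ω=0.096
apply F[1]=-0.318 → step 2: x=-0.001, v=-0.017, θ=-0.016, ω=0.095
apply F[2]=-0.138 → step 3: x=-0.001, v=-0.018, θ=-0.014, ω=0.090
apply F[3]=-0.032 → step 4: x=-0.001, v=-0.017, θ=-0.013, ω=0.083
apply F[4]=+0.030 → step 5: x=-0.002, v=-0.016, θ=-0.011, ω=0.075
apply F[5]=+0.064 → step 6: x=-0.002, v=-0.015, θ=-0.010, ω=0.067
apply F[6]=+0.080 → step 7: x=-0.002, v=-0.014, θ=-0.008, ω=0.060
apply F[7]=+0.086 → step 8: x=-0.002, v=-0.012, θ=-0.007, ω=0.053
apply F[8]=+0.085 → step 9: x=-0.003, v=-0.011, θ=-0.006, ω=0.046
apply F[9]=+0.082 → step 10: x=-0.003, v=-0.010, θ=-0.005, ω=0.041
apply F[10]=+0.077 → step 11: x=-0.003, v=-0.008, θ=-0.005, ω=0.035
apply F[11]=+0.070 → step 12: x=-0.003, v=-0.007, θ=-0.004, ω=0.031
apply F[12]=+0.064 → step 13: x=-0.003, v=-0.006, θ=-0.003, ω=0.027
apply F[13]=+0.058 → step 14: x=-0.003, v=-0.006, θ=-0.003, ω=0.023
apply F[14]=+0.053 → step 15: x=-0.004, v=-0.005, θ=-0.002, ω=0.020
apply F[15]=+0.047 → step 16: x=-0.004, v=-0.004, θ=-0.002, ω=0.018
apply F[16]=+0.043 → step 17: x=-0.004, v=-0.003, θ=-0.002, ω=0.015
apply F[17]=+0.038 → step 18: x=-0.004, v=-0.003, θ=-0.001, ω=0.013
apply F[18]=+0.035 → step 19: x=-0.004, v=-0.002, θ=-0.001, ω=0.011
apply F[19]=+0.031 → step 20: x=-0.004, v=-0.002, θ=-0.001, ω=0.010
apply F[20]=+0.028 → step 21: x=-0.004, v=-0.002, θ=-0.001, ω=0.008
apply F[21]=+0.025 → step 22: x=-0.004, v=-0.001, θ=-0.001, ω=0.007
apply F[22]=+0.023 → step 23: x=-0.004, v=-0.001, θ=-0.001, ω=0.006
apply F[23]=+0.020 → step 24: x=-0.004, v=-0.001, θ=-0.000, ω=0.005
apply F[24]=+0.019 → step 25: x=-0.004, v=-0.000, θ=-0.000, ω=0.005
apply F[25]=+0.017 → step 26: x=-0.004, v=-0.000, θ=-0.000, ω=0.004
apply F[26]=+0.015 → step 27: x=-0.004, v=-0.000, θ=-0.000, ω=0.003
apply F[27]=+0.014 → step 28: x=-0.004, v=0.000, θ=-0.000, ω=0.003
apply F[28]=+0.013 → step 29: x=-0.004, v=0.000, θ=-0.000, ω=0.002
apply F[29]=+0.011 → step 30: x=-0.004, v=0.000, θ=-0.000, ω=0.002
apply F[30]=+0.011 → step 31: x=-0.004, v=0.001, θ=-0.000, ω=0.002
apply F[31]=+0.010 → step 32: x=-0.004, v=0.001, θ=0.000, ω=0.001
apply F[32]=+0.009 → step 33: x=-0.004, v=0.001, θ=0.000, ω=0.001
apply F[33]=+0.008 → step 34: x=-0.004, v=0.001, θ=0.000, ω=0.001
apply F[34]=+0.008 → step 35: x=-0.004, v=0.001, θ=0.000, ω=0.001
apply F[35]=+0.007 → step 36: x=-0.004, v=0.001, θ=0.000, ω=0.001
apply F[36]=+0.006 → step 37: x=-0.004, v=0.001, θ=0.000, ω=0.000
Max |angle| over trajectory = 0.020 rad; bound = 0.076 → within bound.

Answer: yes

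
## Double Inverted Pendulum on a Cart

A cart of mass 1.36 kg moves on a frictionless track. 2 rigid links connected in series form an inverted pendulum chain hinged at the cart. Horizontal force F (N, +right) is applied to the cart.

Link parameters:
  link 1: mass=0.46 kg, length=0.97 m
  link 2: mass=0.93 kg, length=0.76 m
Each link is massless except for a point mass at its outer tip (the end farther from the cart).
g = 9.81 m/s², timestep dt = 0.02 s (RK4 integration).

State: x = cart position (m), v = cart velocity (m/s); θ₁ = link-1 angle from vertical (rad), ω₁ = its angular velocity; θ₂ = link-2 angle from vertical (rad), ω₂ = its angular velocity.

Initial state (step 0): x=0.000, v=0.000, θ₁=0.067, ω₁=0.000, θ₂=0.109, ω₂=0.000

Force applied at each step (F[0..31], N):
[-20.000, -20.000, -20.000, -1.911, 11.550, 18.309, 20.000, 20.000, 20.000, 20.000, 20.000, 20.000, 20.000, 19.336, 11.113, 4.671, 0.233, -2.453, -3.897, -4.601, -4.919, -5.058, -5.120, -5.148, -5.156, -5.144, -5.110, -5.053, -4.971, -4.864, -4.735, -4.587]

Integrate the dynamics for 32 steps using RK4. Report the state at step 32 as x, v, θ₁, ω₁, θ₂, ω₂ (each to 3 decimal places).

apply F[0]=-20.000 → step 1: x=-0.003, v=-0.306, θ₁=0.070, ω₁=0.314, θ₂=0.109, ω₂=0.028
apply F[1]=-20.000 → step 2: x=-0.012, v=-0.613, θ₁=0.080, ω₁=0.632, θ₂=0.110, ω₂=0.052
apply F[2]=-20.000 → step 3: x=-0.028, v=-0.921, θ₁=0.095, ω₁=0.958, θ₂=0.111, ω₂=0.067
apply F[3]=-1.911 → step 4: x=-0.046, v=-0.967, θ₁=0.115, ω₁=1.025, θ₂=0.113, ω₂=0.071
apply F[4]=+11.550 → step 5: x=-0.064, v=-0.822, θ₁=0.135, ω₁=0.906, θ₂=0.114, ω₂=0.062
apply F[5]=+18.309 → step 6: x=-0.078, v=-0.585, θ₁=0.151, ω₁=0.705, θ₂=0.115, ω₂=0.038
apply F[6]=+20.000 → step 7: x=-0.088, v=-0.327, θ₁=0.163, ω₁=0.493, θ₂=0.115, ω₂=0.001
apply F[7]=+20.000 → step 8: x=-0.092, v=-0.072, θ₁=0.170, ω₁=0.293, θ₂=0.115, ω₂=-0.047
apply F[8]=+20.000 → step 9: x=-0.090, v=0.181, θ₁=0.174, ω₁=0.099, θ₂=0.114, ω₂=-0.101
apply F[9]=+20.000 → step 10: x=-0.084, v=0.434, θ₁=0.174, ω₁=-0.091, θ₂=0.111, ω₂=-0.159
apply F[10]=+20.000 → step 11: x=-0.073, v=0.687, θ₁=0.171, ω₁=-0.283, θ₂=0.107, ω₂=-0.219
apply F[11]=+20.000 → step 12: x=-0.057, v=0.941, θ₁=0.163, ω₁=-0.478, θ₂=0.102, ω₂=-0.276
apply F[12]=+20.000 → step 13: x=-0.035, v=1.199, θ₁=0.152, ω₁=-0.682, θ₂=0.096, ω₂=-0.328
apply F[13]=+19.336 → step 14: x=-0.009, v=1.452, θ₁=0.136, ω₁=-0.888, θ₂=0.089, ω₂=-0.372
apply F[14]=+11.113 → step 15: x=0.022, v=1.591, θ₁=0.117, ω₁=-0.987, θ₂=0.081, ω₂=-0.404
apply F[15]=+4.671 → step 16: x=0.054, v=1.640, θ₁=0.097, ω₁=-1.005, θ₂=0.073, ω₂=-0.425
apply F[16]=+0.233 → step 17: x=0.087, v=1.628, θ₁=0.077, ω₁=-0.968, θ₂=0.064, ω₂=-0.438
apply F[17]=-2.453 → step 18: x=0.119, v=1.580, θ₁=0.059, ω₁=-0.902, θ₂=0.056, ω₂=-0.443
apply F[18]=-3.897 → step 19: x=0.150, v=1.513, θ₁=0.042, ω₁=-0.824, θ₂=0.047, ω₂=-0.442
apply F[19]=-4.601 → step 20: x=0.179, v=1.439, θ₁=0.026, ω₁=-0.745, θ₂=0.038, ω₂=-0.436
apply F[20]=-4.919 → step 21: x=0.207, v=1.364, θ₁=0.012, ω₁=-0.668, θ₂=0.029, ω₂=-0.425
apply F[21]=-5.058 → step 22: x=0.234, v=1.288, θ₁=-0.001, ω₁=-0.597, θ₂=0.021, ω₂=-0.410
apply F[22]=-5.120 → step 23: x=0.259, v=1.214, θ₁=-0.012, ω₁=-0.532, θ₂=0.013, ω₂=-0.393
apply F[23]=-5.148 → step 24: x=0.282, v=1.142, θ₁=-0.022, ω₁=-0.471, θ₂=0.005, ω₂=-0.372
apply F[24]=-5.156 → step 25: x=0.304, v=1.071, θ₁=-0.031, ω₁=-0.415, θ₂=-0.002, ω₂=-0.351
apply F[25]=-5.144 → step 26: x=0.325, v=1.003, θ₁=-0.039, ω₁=-0.363, θ₂=-0.009, ω₂=-0.328
apply F[26]=-5.110 → step 27: x=0.344, v=0.936, θ₁=-0.046, ω₁=-0.315, θ₂=-0.015, ω₂=-0.304
apply F[27]=-5.053 → step 28: x=0.362, v=0.871, θ₁=-0.051, ω₁=-0.271, θ₂=-0.021, ω₂=-0.280
apply F[28]=-4.971 → step 29: x=0.379, v=0.809, θ₁=-0.056, ω₁=-0.231, θ₂=-0.026, ω₂=-0.256
apply F[29]=-4.864 → step 30: x=0.395, v=0.749, θ₁=-0.061, ω₁=-0.193, θ₂=-0.031, ω₂=-0.233
apply F[30]=-4.735 → step 31: x=0.409, v=0.692, θ₁=-0.064, ω₁=-0.159, θ₂=-0.036, ω₂=-0.210
apply F[31]=-4.587 → step 32: x=0.423, v=0.638, θ₁=-0.067, ω₁=-0.129, θ₂=-0.039, ω₂=-0.188

Answer: x=0.423, v=0.638, θ₁=-0.067, ω₁=-0.129, θ₂=-0.039, ω₂=-0.188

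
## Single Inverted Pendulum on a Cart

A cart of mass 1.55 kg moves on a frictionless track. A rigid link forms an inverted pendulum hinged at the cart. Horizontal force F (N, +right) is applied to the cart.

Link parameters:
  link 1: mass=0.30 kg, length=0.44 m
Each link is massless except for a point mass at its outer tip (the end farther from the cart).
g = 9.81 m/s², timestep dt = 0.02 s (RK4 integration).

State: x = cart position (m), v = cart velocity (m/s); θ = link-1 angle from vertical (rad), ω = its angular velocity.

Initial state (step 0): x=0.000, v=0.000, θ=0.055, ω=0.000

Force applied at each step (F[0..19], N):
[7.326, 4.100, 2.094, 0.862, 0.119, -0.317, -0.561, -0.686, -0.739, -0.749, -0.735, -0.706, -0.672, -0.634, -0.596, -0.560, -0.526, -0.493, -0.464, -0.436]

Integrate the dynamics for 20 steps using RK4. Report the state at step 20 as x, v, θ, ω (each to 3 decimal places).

Answer: x=0.048, v=0.063, θ=-0.011, ω=-0.025

Derivation:
apply F[0]=+7.326 → step 1: x=0.001, v=0.092, θ=0.053, ω=-0.185
apply F[1]=+4.100 → step 2: x=0.003, v=0.143, θ=0.049, ω=-0.278
apply F[2]=+2.094 → step 3: x=0.006, v=0.169, θ=0.043, ω=-0.315
apply F[3]=+0.862 → step 4: x=0.010, v=0.178, θ=0.036, ω=-0.320
apply F[4]=+0.119 → step 5: x=0.013, v=0.179, θ=0.030, ω=-0.306
apply F[5]=-0.317 → step 6: x=0.017, v=0.173, θ=0.024, ω=-0.282
apply F[6]=-0.561 → step 7: x=0.020, v=0.165, θ=0.019, ω=-0.254
apply F[7]=-0.686 → step 8: x=0.024, v=0.156, θ=0.014, ω=-0.225
apply F[8]=-0.739 → step 9: x=0.027, v=0.146, θ=0.010, ω=-0.197
apply F[9]=-0.749 → step 10: x=0.029, v=0.136, θ=0.006, ω=-0.171
apply F[10]=-0.735 → step 11: x=0.032, v=0.126, θ=0.003, ω=-0.147
apply F[11]=-0.706 → step 12: x=0.034, v=0.117, θ=0.000, ω=-0.126
apply F[12]=-0.672 → step 13: x=0.037, v=0.109, θ=-0.002, ω=-0.107
apply F[13]=-0.634 → step 14: x=0.039, v=0.100, θ=-0.004, ω=-0.090
apply F[14]=-0.596 → step 15: x=0.041, v=0.093, θ=-0.006, ω=-0.075
apply F[15]=-0.560 → step 16: x=0.043, v=0.086, θ=-0.007, ω=-0.062
apply F[16]=-0.526 → step 17: x=0.044, v=0.080, θ=-0.008, ω=-0.051
apply F[17]=-0.493 → step 18: x=0.046, v=0.073, θ=-0.009, ω=-0.041
apply F[18]=-0.464 → step 19: x=0.047, v=0.068, θ=-0.010, ω=-0.033
apply F[19]=-0.436 → step 20: x=0.048, v=0.063, θ=-0.011, ω=-0.025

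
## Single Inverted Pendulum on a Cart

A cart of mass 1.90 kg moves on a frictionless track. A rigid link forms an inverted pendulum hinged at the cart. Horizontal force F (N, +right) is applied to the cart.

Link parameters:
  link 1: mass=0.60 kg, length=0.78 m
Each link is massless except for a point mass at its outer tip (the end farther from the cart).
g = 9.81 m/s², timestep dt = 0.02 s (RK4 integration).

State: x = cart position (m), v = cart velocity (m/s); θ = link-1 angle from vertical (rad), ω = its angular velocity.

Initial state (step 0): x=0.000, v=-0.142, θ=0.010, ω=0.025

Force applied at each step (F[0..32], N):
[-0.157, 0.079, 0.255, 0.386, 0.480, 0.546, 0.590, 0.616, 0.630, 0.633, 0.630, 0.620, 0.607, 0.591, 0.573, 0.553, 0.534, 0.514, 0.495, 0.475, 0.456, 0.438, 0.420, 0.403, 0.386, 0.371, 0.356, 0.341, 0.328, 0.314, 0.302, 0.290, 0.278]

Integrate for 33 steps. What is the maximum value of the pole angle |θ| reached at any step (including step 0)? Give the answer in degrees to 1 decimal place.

Answer: 0.9°

Derivation:
apply F[0]=-0.157 → step 1: x=-0.003, v=-0.144, θ=0.011, ω=0.031
apply F[1]=+0.079 → step 2: x=-0.006, v=-0.144, θ=0.011, ω=0.033
apply F[2]=+0.255 → step 3: x=-0.009, v=-0.142, θ=0.012, ω=0.033
apply F[3]=+0.386 → step 4: x=-0.011, v=-0.139, θ=0.013, ω=0.032
apply F[4]=+0.480 → step 5: x=-0.014, v=-0.135, θ=0.013, ω=0.030
apply F[5]=+0.546 → step 6: x=-0.017, v=-0.130, θ=0.014, ω=0.027
apply F[6]=+0.590 → step 7: x=-0.019, v=-0.124, θ=0.014, ω=0.024
apply F[7]=+0.616 → step 8: x=-0.022, v=-0.119, θ=0.015, ω=0.020
apply F[8]=+0.630 → step 9: x=-0.024, v=-0.113, θ=0.015, ω=0.017
apply F[9]=+0.633 → step 10: x=-0.026, v=-0.107, θ=0.015, ω=0.013
apply F[10]=+0.630 → step 11: x=-0.028, v=-0.102, θ=0.016, ω=0.010
apply F[11]=+0.620 → step 12: x=-0.030, v=-0.096, θ=0.016, ω=0.007
apply F[12]=+0.607 → step 13: x=-0.032, v=-0.091, θ=0.016, ω=0.004
apply F[13]=+0.591 → step 14: x=-0.034, v=-0.085, θ=0.016, ω=0.001
apply F[14]=+0.573 → step 15: x=-0.036, v=-0.080, θ=0.016, ω=-0.002
apply F[15]=+0.553 → step 16: x=-0.037, v=-0.076, θ=0.016, ω=-0.004
apply F[16]=+0.534 → step 17: x=-0.039, v=-0.071, θ=0.016, ω=-0.006
apply F[17]=+0.514 → step 18: x=-0.040, v=-0.066, θ=0.016, ω=-0.008
apply F[18]=+0.495 → step 19: x=-0.041, v=-0.062, θ=0.015, ω=-0.009
apply F[19]=+0.475 → step 20: x=-0.043, v=-0.058, θ=0.015, ω=-0.011
apply F[20]=+0.456 → step 21: x=-0.044, v=-0.054, θ=0.015, ω=-0.012
apply F[21]=+0.438 → step 22: x=-0.045, v=-0.051, θ=0.015, ω=-0.013
apply F[22]=+0.420 → step 23: x=-0.046, v=-0.047, θ=0.014, ω=-0.014
apply F[23]=+0.403 → step 24: x=-0.047, v=-0.044, θ=0.014, ω=-0.014
apply F[24]=+0.386 → step 25: x=-0.047, v=-0.041, θ=0.014, ω=-0.015
apply F[25]=+0.371 → step 26: x=-0.048, v=-0.037, θ=0.014, ω=-0.015
apply F[26]=+0.356 → step 27: x=-0.049, v=-0.035, θ=0.013, ω=-0.016
apply F[27]=+0.341 → step 28: x=-0.050, v=-0.032, θ=0.013, ω=-0.016
apply F[28]=+0.328 → step 29: x=-0.050, v=-0.029, θ=0.013, ω=-0.016
apply F[29]=+0.314 → step 30: x=-0.051, v=-0.027, θ=0.012, ω=-0.016
apply F[30]=+0.302 → step 31: x=-0.051, v=-0.024, θ=0.012, ω=-0.016
apply F[31]=+0.290 → step 32: x=-0.052, v=-0.022, θ=0.012, ω=-0.016
apply F[32]=+0.278 → step 33: x=-0.052, v=-0.020, θ=0.011, ω=-0.016
Max |angle| over trajectory = 0.016 rad = 0.9°.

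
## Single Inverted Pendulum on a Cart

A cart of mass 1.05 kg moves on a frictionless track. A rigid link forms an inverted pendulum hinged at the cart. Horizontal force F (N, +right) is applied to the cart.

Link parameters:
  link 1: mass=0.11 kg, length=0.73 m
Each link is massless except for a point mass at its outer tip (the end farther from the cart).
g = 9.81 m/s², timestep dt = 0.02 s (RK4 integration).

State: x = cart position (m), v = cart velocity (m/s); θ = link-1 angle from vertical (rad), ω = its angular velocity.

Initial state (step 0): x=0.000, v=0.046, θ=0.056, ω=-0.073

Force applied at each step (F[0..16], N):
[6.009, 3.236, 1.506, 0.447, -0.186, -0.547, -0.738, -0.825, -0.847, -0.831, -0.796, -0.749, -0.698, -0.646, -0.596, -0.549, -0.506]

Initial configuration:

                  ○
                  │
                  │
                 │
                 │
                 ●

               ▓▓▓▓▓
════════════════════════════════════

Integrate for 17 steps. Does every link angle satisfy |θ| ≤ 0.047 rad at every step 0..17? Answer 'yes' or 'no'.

apply F[0]=+6.009 → step 1: x=0.002, v=0.159, θ=0.053, ω=-0.213
apply F[1]=+3.236 → step 2: x=0.006, v=0.220, θ=0.048, ω=-0.282
apply F[2]=+1.506 → step 3: x=0.011, v=0.248, θ=0.042, ω=-0.308
apply F[3]=+0.447 → step 4: x=0.016, v=0.255, θ=0.036, ω=-0.308
apply F[4]=-0.186 → step 5: x=0.021, v=0.251, θ=0.030, ω=-0.294
apply F[5]=-0.547 → step 6: x=0.026, v=0.240, θ=0.024, ω=-0.271
apply F[6]=-0.738 → step 7: x=0.030, v=0.226, θ=0.019, ω=-0.246
apply F[7]=-0.825 → step 8: x=0.035, v=0.210, θ=0.015, ω=-0.219
apply F[8]=-0.847 → step 9: x=0.039, v=0.193, θ=0.011, ω=-0.193
apply F[9]=-0.831 → step 10: x=0.042, v=0.177, θ=0.007, ω=-0.169
apply F[10]=-0.796 → step 11: x=0.046, v=0.162, θ=0.004, ω=-0.147
apply F[11]=-0.749 → step 12: x=0.049, v=0.148, θ=0.001, ω=-0.126
apply F[12]=-0.698 → step 13: x=0.052, v=0.134, θ=-0.001, ω=-0.108
apply F[13]=-0.646 → step 14: x=0.054, v=0.122, θ=-0.003, ω=-0.092
apply F[14]=-0.596 → step 15: x=0.056, v=0.111, θ=-0.005, ω=-0.078
apply F[15]=-0.549 → step 16: x=0.059, v=0.100, θ=-0.006, ω=-0.065
apply F[16]=-0.506 → step 17: x=0.060, v=0.091, θ=-0.008, ω=-0.054
Max |angle| over trajectory = 0.056 rad; bound = 0.047 → exceeded.

Answer: no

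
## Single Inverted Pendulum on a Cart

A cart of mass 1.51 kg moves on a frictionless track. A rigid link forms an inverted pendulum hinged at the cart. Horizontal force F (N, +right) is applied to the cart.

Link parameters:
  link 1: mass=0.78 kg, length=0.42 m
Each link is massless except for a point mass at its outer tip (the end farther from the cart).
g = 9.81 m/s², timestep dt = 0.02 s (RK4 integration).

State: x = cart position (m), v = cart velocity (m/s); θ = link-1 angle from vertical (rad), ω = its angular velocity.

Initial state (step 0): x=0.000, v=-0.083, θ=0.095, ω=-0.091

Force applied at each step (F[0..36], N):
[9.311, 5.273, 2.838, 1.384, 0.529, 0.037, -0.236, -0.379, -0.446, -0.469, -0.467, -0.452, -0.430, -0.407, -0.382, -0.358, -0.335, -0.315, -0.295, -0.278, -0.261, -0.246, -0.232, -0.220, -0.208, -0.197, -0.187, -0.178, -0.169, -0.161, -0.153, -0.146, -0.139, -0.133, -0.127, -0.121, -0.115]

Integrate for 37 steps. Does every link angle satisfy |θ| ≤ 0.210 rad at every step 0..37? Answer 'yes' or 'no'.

apply F[0]=+9.311 → step 1: x=-0.001, v=0.030, θ=0.091, ω=-0.316
apply F[1]=+5.273 → step 2: x=0.001, v=0.091, θ=0.084, ω=-0.420
apply F[2]=+2.838 → step 3: x=0.003, v=0.121, θ=0.075, ω=-0.453
apply F[3]=+1.384 → step 4: x=0.005, v=0.132, θ=0.066, ω=-0.447
apply F[4]=+0.529 → step 5: x=0.008, v=0.133, θ=0.057, ω=-0.420
apply F[5]=+0.037 → step 6: x=0.011, v=0.128, θ=0.049, ω=-0.384
apply F[6]=-0.236 → step 7: x=0.013, v=0.120, θ=0.042, ω=-0.344
apply F[7]=-0.379 → step 8: x=0.015, v=0.111, θ=0.035, ω=-0.305
apply F[8]=-0.446 → step 9: x=0.018, v=0.102, θ=0.030, ω=-0.268
apply F[9]=-0.469 → step 10: x=0.019, v=0.093, θ=0.025, ω=-0.234
apply F[10]=-0.467 → step 11: x=0.021, v=0.085, θ=0.020, ω=-0.204
apply F[11]=-0.452 → step 12: x=0.023, v=0.077, θ=0.017, ω=-0.176
apply F[12]=-0.430 → step 13: x=0.024, v=0.070, θ=0.013, ω=-0.152
apply F[13]=-0.407 → step 14: x=0.026, v=0.063, θ=0.010, ω=-0.131
apply F[14]=-0.382 → step 15: x=0.027, v=0.057, θ=0.008, ω=-0.113
apply F[15]=-0.358 → step 16: x=0.028, v=0.052, θ=0.006, ω=-0.096
apply F[16]=-0.335 → step 17: x=0.029, v=0.047, θ=0.004, ω=-0.082
apply F[17]=-0.315 → step 18: x=0.030, v=0.042, θ=0.003, ω=-0.070
apply F[18]=-0.295 → step 19: x=0.031, v=0.038, θ=0.001, ω=-0.059
apply F[19]=-0.278 → step 20: x=0.031, v=0.035, θ=0.000, ω=-0.050
apply F[20]=-0.261 → step 21: x=0.032, v=0.031, θ=-0.001, ω=-0.042
apply F[21]=-0.246 → step 22: x=0.033, v=0.028, θ=-0.002, ω=-0.035
apply F[22]=-0.232 → step 23: x=0.033, v=0.025, θ=-0.002, ω=-0.029
apply F[23]=-0.220 → step 24: x=0.034, v=0.022, θ=-0.003, ω=-0.024
apply F[24]=-0.208 → step 25: x=0.034, v=0.020, θ=-0.003, ω=-0.019
apply F[25]=-0.197 → step 26: x=0.034, v=0.018, θ=-0.003, ω=-0.015
apply F[26]=-0.187 → step 27: x=0.035, v=0.016, θ=-0.004, ω=-0.012
apply F[27]=-0.178 → step 28: x=0.035, v=0.014, θ=-0.004, ω=-0.009
apply F[28]=-0.169 → step 29: x=0.035, v=0.012, θ=-0.004, ω=-0.007
apply F[29]=-0.161 → step 30: x=0.036, v=0.010, θ=-0.004, ω=-0.005
apply F[30]=-0.153 → step 31: x=0.036, v=0.008, θ=-0.004, ω=-0.003
apply F[31]=-0.146 → step 32: x=0.036, v=0.007, θ=-0.004, ω=-0.001
apply F[32]=-0.139 → step 33: x=0.036, v=0.006, θ=-0.004, ω=0.000
apply F[33]=-0.133 → step 34: x=0.036, v=0.004, θ=-0.004, ω=0.001
apply F[34]=-0.127 → step 35: x=0.036, v=0.003, θ=-0.004, ω=0.002
apply F[35]=-0.121 → step 36: x=0.036, v=0.002, θ=-0.004, ω=0.003
apply F[36]=-0.115 → step 37: x=0.036, v=0.001, θ=-0.004, ω=0.004
Max |angle| over trajectory = 0.095 rad; bound = 0.210 → within bound.

Answer: yes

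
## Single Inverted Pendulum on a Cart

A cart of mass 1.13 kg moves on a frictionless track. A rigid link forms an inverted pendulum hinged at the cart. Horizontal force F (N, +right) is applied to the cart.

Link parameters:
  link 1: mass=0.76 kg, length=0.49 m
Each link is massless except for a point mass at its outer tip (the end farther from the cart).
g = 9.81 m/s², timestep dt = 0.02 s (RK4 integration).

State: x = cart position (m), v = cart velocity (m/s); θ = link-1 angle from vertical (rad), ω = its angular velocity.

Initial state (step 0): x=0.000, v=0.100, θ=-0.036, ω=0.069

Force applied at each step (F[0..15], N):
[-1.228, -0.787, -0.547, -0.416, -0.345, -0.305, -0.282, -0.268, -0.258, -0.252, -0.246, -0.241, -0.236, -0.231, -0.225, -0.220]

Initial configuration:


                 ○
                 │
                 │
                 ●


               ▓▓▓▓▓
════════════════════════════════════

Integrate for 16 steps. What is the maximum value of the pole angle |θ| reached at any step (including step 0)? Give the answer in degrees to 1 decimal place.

Answer: 2.1°

Derivation:
apply F[0]=-1.228 → step 1: x=0.002, v=0.083, θ=-0.034, ω=0.090
apply F[1]=-0.787 → step 2: x=0.003, v=0.073, θ=-0.033, ω=0.096
apply F[2]=-0.547 → step 3: x=0.005, v=0.068, θ=-0.031, ω=0.094
apply F[3]=-0.416 → step 4: x=0.006, v=0.064, θ=-0.029, ω=0.089
apply F[4]=-0.345 → step 5: x=0.007, v=0.062, θ=-0.027, ω=0.083
apply F[5]=-0.305 → step 6: x=0.009, v=0.060, θ=-0.026, ω=0.077
apply F[6]=-0.282 → step 7: x=0.010, v=0.058, θ=-0.024, ω=0.070
apply F[7]=-0.268 → step 8: x=0.011, v=0.057, θ=-0.023, ω=0.064
apply F[8]=-0.258 → step 9: x=0.012, v=0.055, θ=-0.021, ω=0.059
apply F[9]=-0.252 → step 10: x=0.013, v=0.053, θ=-0.020, ω=0.054
apply F[10]=-0.246 → step 11: x=0.014, v=0.052, θ=-0.019, ω=0.049
apply F[11]=-0.241 → step 12: x=0.015, v=0.050, θ=-0.018, ω=0.046
apply F[12]=-0.236 → step 13: x=0.016, v=0.048, θ=-0.017, ω=0.042
apply F[13]=-0.231 → step 14: x=0.017, v=0.046, θ=-0.017, ω=0.039
apply F[14]=-0.225 → step 15: x=0.018, v=0.044, θ=-0.016, ω=0.036
apply F[15]=-0.220 → step 16: x=0.019, v=0.043, θ=-0.015, ω=0.034
Max |angle| over trajectory = 0.036 rad = 2.1°.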